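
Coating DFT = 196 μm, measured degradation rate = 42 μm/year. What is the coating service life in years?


Service life = thickness / degradation rate
Life = 196 / 42 = 4.7 years

4.7 years


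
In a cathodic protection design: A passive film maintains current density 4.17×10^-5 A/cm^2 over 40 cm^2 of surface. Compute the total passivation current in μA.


I = i_pass * A, then convert A → μA (×10^6)
I = 4.17×10^-5 * 40 * 10^6 = 1668.0 μA

1668.0 μA


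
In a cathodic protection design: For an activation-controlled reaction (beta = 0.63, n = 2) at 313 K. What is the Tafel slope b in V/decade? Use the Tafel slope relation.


Apply the Tafel slope relation: b = 2.303*R*T/(beta*n*F)
Numerator: 2.303 * 8.314 * 313 = 5993.06
Denominator: 0.63 * 2 * 96485 = 121571.1
b = 5993.06 / 121571.1 = 0.049 V/decade

0.049 V/decade


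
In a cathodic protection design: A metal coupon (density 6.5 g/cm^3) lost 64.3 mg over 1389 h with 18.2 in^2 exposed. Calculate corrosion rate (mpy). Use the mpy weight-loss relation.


Apply the mpy weight-loss relation: CR = 534 * W / (D * A * T)
Numerator: 534 * 64.3 = 34336.2
Denominator: 6.5 * 18.2 * 1389 = 164318.7
CR = 34336.2 / 164318.7 = 0.20896 mpy

0.20896 mpy


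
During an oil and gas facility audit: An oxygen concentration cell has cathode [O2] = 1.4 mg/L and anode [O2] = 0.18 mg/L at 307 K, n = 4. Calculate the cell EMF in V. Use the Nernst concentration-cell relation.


Apply the Nernst concentration-cell relation: E = (RT/nF)*ln(C_cathode/C_anode)
RT/nF = 8.314*307/(4*96485) = 0.00661346 V
ln(1.4/0.18) = 2.05127
E = 0.00661346 * 2.05127 = 0.01357 V

0.01357 V


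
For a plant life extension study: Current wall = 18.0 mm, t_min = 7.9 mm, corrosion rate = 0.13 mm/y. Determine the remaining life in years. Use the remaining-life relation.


Apply the remaining-life relation: RL = (t_current − t_min) / CR
RL = (18.0 − 7.9) / 0.13 = 10.1 / 0.13 = 77.7 years

77.7 years


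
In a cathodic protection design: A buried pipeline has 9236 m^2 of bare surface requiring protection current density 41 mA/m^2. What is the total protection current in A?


I = area * current density, then convert mA → A (÷1000)
I = 9236 * 41 / 1000 = 378.68 A

378.68 A


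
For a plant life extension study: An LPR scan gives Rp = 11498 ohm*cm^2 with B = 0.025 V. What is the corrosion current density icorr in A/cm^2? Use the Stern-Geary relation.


Apply the Stern-Geary relation: icorr = B / Rp
icorr = 0.025 / 11498 = 2.174×10^-6 A/cm^2

2.174×10^-6 A/cm^2


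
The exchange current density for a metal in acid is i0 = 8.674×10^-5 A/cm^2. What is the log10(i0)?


i0 = 8.674×10^-5 A/cm^2
log10(i0) = -4.062

-4.062


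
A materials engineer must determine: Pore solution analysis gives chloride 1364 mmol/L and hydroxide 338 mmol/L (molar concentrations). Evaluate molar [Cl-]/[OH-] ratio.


Threshold parameter = [Cl-] / [OH-] (molar basis; both in mmol/L, so units cancel)
Ratio = 1364 / 338 = 4.04

4.04


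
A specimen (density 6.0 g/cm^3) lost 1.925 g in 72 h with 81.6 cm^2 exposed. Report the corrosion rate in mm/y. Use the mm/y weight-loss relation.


Apply the mm/y weight-loss relation: CR = 87600 * W / (D * A * T)
Numerator: 87600 * 1.925 = 168630.0
Denominator: 6.0 * 81.6 * 72 = 35251.2
CR = 168630.0 / 35251.2 = 4.783667 mm/y

4.783667 mm/y


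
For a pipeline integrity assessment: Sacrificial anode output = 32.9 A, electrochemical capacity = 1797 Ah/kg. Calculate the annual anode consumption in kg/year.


Annual consumption = current * hours per year / capacity
Rate = 32.9 * 8760 / 1797 = 160.4 kg/year

160.4 kg/year


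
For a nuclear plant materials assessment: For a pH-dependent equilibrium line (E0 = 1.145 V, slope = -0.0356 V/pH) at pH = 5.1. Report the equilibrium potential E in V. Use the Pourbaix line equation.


Apply the Pourbaix line equation: E = E0 + slope*pH
E = 1.145 + (-0.0356)*5.1 = 1.145 + (-0.18156) = 0.96344 V
Rounded to 3 decimal places: E = 0.963 V

0.963 V


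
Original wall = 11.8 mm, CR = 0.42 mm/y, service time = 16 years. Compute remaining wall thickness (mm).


Remaining wall = original − CR × time
t = 11.8 − 0.42*16 = 11.8 − 6.72 = 5.08 mm

5.08 mm


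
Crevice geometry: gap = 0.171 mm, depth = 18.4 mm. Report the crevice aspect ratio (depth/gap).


Aspect ratio = depth / gap
Ratio = 18.4 / 0.171 = 107.6

107.6


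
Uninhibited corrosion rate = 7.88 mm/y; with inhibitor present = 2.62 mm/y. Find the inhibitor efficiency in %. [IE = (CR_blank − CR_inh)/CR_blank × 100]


Apply the inhibitor-efficiency definition: IE = (CR_blank − CR_inh)/CR_blank × 100
IE = (7.88 − 2.62) / 7.88 × 100
IE = 5.26 / 7.88 × 100 = 66.8 %

66.8 %


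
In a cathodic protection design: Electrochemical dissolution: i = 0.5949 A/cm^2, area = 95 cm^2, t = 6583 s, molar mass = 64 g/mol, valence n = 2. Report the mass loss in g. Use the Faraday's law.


Apply Faraday's law: m = i*A*t*M / (n*F)
Total charge passed Q = i*A*t = 0.5949*95*6583 = 372041.5365 C
m = Q*M/(n*F) = 372041.5365*64/(2*96485) = 123.39 g

123.39 g


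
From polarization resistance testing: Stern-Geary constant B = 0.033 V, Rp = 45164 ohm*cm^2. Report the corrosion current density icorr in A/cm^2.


Apply the Stern-Geary relation: icorr = B / Rp
icorr = 0.033 / 45164 = 7.307×10^-7 A/cm^2

7.307×10^-7 A/cm^2


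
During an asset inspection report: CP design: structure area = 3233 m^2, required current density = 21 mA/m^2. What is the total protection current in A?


I = area * current density, then convert mA → A (÷1000)
I = 3233 * 21 / 1000 = 67.89 A

67.89 A


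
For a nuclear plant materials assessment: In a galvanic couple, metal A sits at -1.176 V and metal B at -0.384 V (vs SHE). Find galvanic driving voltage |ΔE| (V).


Driving voltage is the absolute potential difference.
|ΔE| = |-1.176 − (-0.384)| = 0.792 V

0.792 V


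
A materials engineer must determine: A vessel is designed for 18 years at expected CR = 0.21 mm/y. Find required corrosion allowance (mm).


Corrosion allowance = CR × design life
CA = 0.21 * 18 = 3.78 mm

3.78 mm


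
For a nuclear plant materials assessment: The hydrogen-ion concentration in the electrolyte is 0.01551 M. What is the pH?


pH = −log10[H+]
pH = −log10(0.01551) = 1.81

1.81


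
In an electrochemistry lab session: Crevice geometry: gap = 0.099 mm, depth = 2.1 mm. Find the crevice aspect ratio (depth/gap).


Aspect ratio = depth / gap
Ratio = 2.1 / 0.099 = 21.2

21.2


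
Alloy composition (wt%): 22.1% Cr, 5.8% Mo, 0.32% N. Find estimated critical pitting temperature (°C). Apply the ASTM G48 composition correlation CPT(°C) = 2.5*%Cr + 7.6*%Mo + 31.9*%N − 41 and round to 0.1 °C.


Apply the ASTM G48 empirical CPT estimate: CPT(°C) = 2.5*%Cr + 7.6*%Mo + 31.9*%N − 41
2.5*22.1 = 55.25; 7.6*5.8 = 44.08; 31.9*0.32 = 10.208
CPT = 55.25 + 44.08 + 10.208 − 41 = 68.538 °C
Rounded to 0.1 °C: CPT ≈ 68.5 °C

68.5 °C


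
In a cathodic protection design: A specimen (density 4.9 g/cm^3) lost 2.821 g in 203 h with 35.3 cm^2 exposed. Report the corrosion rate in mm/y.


Apply the mm/y weight-loss relation: CR = 87600 * W / (D * A * T)
Numerator: 87600 * 2.821 = 247119.6
Denominator: 4.9 * 35.3 * 203 = 35112.91
CR = 247119.6 / 35112.91 = 7.0379 mm/y

7.0379 mm/y


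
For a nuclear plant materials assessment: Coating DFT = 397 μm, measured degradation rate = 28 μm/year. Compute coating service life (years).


Service life = thickness / degradation rate
Life = 397 / 28 = 14.2 years

14.2 years


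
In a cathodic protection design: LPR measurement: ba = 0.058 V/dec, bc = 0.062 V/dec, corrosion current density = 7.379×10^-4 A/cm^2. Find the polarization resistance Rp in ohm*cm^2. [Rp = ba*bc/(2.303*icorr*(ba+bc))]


Apply the Stern-Geary equation: Rp = ba*bc / (2.303*icorr*(ba+bc))
ba*bc = 0.058*0.062 = 0.003596
ba+bc = 0.12; 2.303*icorr*(ba+bc) = 2.303*7.379×10^-4*0.12 = 2.0392604×10^-4
Rp = 0.003596 / 2.0392604×10^-4 = 17.63 ohm*cm^2

17.63 ohm*cm^2


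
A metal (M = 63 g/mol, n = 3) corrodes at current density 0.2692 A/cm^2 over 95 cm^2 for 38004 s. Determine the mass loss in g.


Apply Faraday's law: m = i*A*t*M / (n*F)
Total charge passed Q = i*A*t = 0.2692*95*38004 = 971914.296 C
m = Q*M/(n*F) = 971914.296*63/(3*96485) = 211.5375 g

211.5375 g


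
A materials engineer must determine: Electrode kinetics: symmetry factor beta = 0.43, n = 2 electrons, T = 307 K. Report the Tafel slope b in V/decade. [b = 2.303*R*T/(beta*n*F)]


Apply the Tafel slope relation: b = 2.303*R*T/(beta*n*F)
Numerator: 2.303 * 8.314 * 307 = 5878.17
Denominator: 0.43 * 2 * 96485 = 82977.1
b = 5878.17 / 82977.1 = 0.071 V/decade

0.071 V/decade


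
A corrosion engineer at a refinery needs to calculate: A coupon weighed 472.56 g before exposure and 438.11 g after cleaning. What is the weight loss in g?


Weight loss = initial − final
WL = 472.56 − 438.11 = 34.45 g

34.45 g


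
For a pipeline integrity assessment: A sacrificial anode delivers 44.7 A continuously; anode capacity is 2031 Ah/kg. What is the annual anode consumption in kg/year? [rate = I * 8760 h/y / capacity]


Annual consumption = current * hours per year / capacity
Rate = 44.7 * 8760 / 2031 = 192.8 kg/year

192.8 kg/year


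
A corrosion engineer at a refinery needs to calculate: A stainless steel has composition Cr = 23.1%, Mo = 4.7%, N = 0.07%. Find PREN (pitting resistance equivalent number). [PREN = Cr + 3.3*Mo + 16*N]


Apply the PREN formula: PREN = Cr + 3.3*Mo + 16*N
PREN = 23.1 + 3.3*4.7 + 16*0.07
PREN = 23.1 + 15.51 + 1.12 = 39.73

39.73


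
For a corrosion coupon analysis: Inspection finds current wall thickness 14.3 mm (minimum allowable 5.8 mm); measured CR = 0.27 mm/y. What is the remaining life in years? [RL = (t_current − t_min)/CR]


Apply the remaining-life relation: RL = (t_current − t_min) / CR
RL = (14.3 − 5.8) / 0.27 = 8.5 / 0.27 = 31.5 years

31.5 years


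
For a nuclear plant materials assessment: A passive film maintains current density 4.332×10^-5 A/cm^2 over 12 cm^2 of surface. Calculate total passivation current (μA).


I = i_pass * A, then convert A → μA (×10^6)
I = 4.332×10^-5 * 12 * 10^6 = 519.84 μA

519.84 μA


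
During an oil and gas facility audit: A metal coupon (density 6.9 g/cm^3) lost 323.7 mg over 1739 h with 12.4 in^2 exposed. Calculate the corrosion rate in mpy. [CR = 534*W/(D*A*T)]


Apply the mpy weight-loss relation: CR = 534 * W / (D * A * T)
Numerator: 534 * 323.7 = 172855.8
Denominator: 6.9 * 12.4 * 1739 = 148788.84
CR = 172855.8 / 148788.84 = 1.16175 mpy

1.16175 mpy


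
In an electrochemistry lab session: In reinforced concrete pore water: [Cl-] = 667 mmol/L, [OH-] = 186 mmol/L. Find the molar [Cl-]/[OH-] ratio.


Threshold parameter = [Cl-] / [OH-] (molar basis; both in mmol/L, so units cancel)
Ratio = 667 / 186 = 3.59

3.59


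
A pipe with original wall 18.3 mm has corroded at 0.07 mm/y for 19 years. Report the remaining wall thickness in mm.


Remaining wall = original − CR × time
t = 18.3 − 0.07*19 = 18.3 − 1.33 = 16.97 mm

16.97 mm


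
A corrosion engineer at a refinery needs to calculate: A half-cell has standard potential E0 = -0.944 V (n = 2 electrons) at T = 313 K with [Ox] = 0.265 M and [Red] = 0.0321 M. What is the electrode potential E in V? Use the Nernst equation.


Apply the Nernst equation: E = E0 + (RT/nF)*ln([Ox]/[Red])
Step 1: RT/nF = 8.314*313/(2*96485) = 0.01348542 V
Step 2: [Ox]/[Red] = 0.265/0.0321 = 8.255452
Step 3: ln(8.255452) = 2.110874
Step 4: correction = 0.01348542 * 2.110874 = 0.0285 V
E = -0.944 + 0.0285 = -0.9155 V

-0.9155 V


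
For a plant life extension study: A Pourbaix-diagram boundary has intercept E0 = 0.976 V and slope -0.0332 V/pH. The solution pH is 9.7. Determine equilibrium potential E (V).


Apply the Pourbaix line equation: E = E0 + slope*pH
E = 0.976 + (-0.0332)*9.7 = 0.976 + (-0.32204) = 0.65396 V
Rounded to 3 decimal places: E = 0.654 V

0.654 V


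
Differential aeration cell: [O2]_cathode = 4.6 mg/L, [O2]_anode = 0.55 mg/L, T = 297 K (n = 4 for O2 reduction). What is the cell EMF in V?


Apply the Nernst concentration-cell relation: E = (RT/nF)*ln(C_cathode/C_anode)
RT/nF = 8.314*297/(4*96485) = 0.00639804 V
ln(4.6/0.55) = 2.12389
E = 0.00639804 * 2.12389 = 0.01359 V

0.01359 V


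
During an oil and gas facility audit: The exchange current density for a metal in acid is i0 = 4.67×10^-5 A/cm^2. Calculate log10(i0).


i0 = 4.67×10^-5 A/cm^2
log10(i0) = -4.331

-4.331


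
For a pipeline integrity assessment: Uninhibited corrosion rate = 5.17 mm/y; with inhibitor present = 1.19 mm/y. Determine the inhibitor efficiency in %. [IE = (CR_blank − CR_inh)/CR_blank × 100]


Apply the inhibitor-efficiency definition: IE = (CR_blank − CR_inh)/CR_blank × 100
IE = (5.17 − 1.19) / 5.17 × 100
IE = 3.98 / 5.17 × 100 = 77.0 %

77.0 %


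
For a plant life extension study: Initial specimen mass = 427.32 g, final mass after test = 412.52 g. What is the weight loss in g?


Weight loss = initial − final
WL = 427.32 − 412.52 = 14.8 g

14.8 g


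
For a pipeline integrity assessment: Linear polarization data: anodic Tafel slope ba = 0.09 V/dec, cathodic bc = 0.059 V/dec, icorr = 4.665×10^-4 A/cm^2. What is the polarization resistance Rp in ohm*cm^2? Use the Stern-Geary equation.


Apply the Stern-Geary equation: Rp = ba*bc / (2.303*icorr*(ba+bc))
ba*bc = 0.09*0.059 = 0.00531
ba+bc = 0.149; 2.303*icorr*(ba+bc) = 2.303*4.665×10^-4*0.149 = 1.6007808×10^-4
Rp = 0.00531 / 1.6007808×10^-4 = 33.2 ohm*cm^2

33.2 ohm*cm^2


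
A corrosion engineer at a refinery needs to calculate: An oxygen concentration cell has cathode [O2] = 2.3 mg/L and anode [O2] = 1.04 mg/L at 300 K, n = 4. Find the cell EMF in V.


Apply the Nernst concentration-cell relation: E = (RT/nF)*ln(C_cathode/C_anode)
RT/nF = 8.314*300/(4*96485) = 0.00646266 V
ln(2.3/1.04) = 0.79369
E = 0.00646266 * 0.79369 = 0.00513 V

0.00513 V


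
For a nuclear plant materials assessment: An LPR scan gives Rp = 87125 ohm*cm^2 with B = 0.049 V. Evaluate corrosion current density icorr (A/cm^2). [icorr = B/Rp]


Apply the Stern-Geary relation: icorr = B / Rp
icorr = 0.049 / 87125 = 5.624×10^-7 A/cm^2

5.624×10^-7 A/cm^2


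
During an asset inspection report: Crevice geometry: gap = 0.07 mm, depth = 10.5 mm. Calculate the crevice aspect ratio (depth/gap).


Aspect ratio = depth / gap
Ratio = 10.5 / 0.07 = 150.0

150.0


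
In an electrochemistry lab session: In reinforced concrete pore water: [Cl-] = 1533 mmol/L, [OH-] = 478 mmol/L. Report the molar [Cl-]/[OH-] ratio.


Threshold parameter = [Cl-] / [OH-] (molar basis; both in mmol/L, so units cancel)
Ratio = 1533 / 478 = 3.21

3.21


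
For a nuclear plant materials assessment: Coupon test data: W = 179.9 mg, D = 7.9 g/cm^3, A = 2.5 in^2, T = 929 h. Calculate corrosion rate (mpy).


Apply the mpy weight-loss relation: CR = 534 * W / (D * A * T)
Numerator: 534 * 179.9 = 96066.6
Denominator: 7.9 * 2.5 * 929 = 18347.75
CR = 96066.6 / 18347.75 = 5.236 mpy

5.236 mpy


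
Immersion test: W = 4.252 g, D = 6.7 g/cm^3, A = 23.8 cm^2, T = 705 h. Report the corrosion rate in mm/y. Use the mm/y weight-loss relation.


Apply the mm/y weight-loss relation: CR = 87600 * W / (D * A * T)
Numerator: 87600 * 4.252 = 372475.2
Denominator: 6.7 * 23.8 * 705 = 112419.3
CR = 372475.2 / 112419.3 = 3.31327 mm/y

3.31327 mm/y


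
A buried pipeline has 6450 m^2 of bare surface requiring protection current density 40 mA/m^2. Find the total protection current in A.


I = area * current density, then convert mA → A (÷1000)
I = 6450 * 40 / 1000 = 258.0 A

258.0 A


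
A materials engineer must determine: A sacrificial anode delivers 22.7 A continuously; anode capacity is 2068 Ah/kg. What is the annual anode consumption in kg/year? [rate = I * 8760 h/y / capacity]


Annual consumption = current * hours per year / capacity
Rate = 22.7 * 8760 / 2068 = 96.2 kg/year

96.2 kg/year


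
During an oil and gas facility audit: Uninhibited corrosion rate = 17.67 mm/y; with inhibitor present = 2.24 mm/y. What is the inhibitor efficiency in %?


Apply the inhibitor-efficiency definition: IE = (CR_blank − CR_inh)/CR_blank × 100
IE = (17.67 − 2.24) / 17.67 × 100
IE = 15.43 / 17.67 × 100 = 87.3 %

87.3 %


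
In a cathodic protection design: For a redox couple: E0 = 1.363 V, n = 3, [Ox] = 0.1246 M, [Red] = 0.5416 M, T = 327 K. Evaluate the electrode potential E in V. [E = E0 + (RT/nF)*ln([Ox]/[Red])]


Apply the Nernst equation: E = E0 + (RT/nF)*ln([Ox]/[Red])
Step 1: RT/nF = 8.314*327/(3*96485) = 0.0093924 V
Step 2: [Ox]/[Red] = 0.1246/0.5416 = 0.230059
Step 3: ln(0.230059) = -1.469419
Step 4: correction = 0.0093924 * -1.469419 = -0.0138 V
E = 1.363 + -0.0138 = 1.3492 V

1.3492 V


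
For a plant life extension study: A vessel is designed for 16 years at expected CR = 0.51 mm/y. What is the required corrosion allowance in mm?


Corrosion allowance = CR × design life
CA = 0.51 * 16 = 8.16 mm

8.16 mm


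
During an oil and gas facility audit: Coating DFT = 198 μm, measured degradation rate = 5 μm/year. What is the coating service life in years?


Service life = thickness / degradation rate
Life = 198 / 5 = 39.6 years

39.6 years


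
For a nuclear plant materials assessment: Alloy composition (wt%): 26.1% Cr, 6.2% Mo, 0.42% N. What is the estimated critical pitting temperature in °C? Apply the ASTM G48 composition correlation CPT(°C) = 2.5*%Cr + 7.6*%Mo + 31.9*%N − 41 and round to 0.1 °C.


Apply the ASTM G48 empirical CPT estimate: CPT(°C) = 2.5*%Cr + 7.6*%Mo + 31.9*%N − 41
2.5*26.1 = 65.25; 7.6*6.2 = 47.12; 31.9*0.42 = 13.398
CPT = 65.25 + 47.12 + 13.398 − 41 = 84.768 °C
Rounded to 0.1 °C: CPT ≈ 84.8 °C

84.8 °C


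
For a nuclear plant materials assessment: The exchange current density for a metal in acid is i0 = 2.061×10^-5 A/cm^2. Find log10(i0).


i0 = 2.061×10^-5 A/cm^2
log10(i0) = -4.686

-4.686


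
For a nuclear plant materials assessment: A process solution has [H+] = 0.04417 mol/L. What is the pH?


pH = −log10[H+]
pH = −log10(0.04417) = 1.35

1.35


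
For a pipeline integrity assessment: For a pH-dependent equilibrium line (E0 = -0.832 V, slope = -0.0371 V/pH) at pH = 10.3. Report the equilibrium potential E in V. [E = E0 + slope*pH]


Apply the Pourbaix line equation: E = E0 + slope*pH
E = -0.832 + (-0.0371)*10.3 = -0.832 + (-0.38213) = -1.21413 V
Rounded to 3 decimal places: E = -1.214 V

-1.214 V


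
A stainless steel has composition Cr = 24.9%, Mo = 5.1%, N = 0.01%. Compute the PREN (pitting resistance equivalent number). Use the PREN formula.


Apply the PREN formula: PREN = Cr + 3.3*Mo + 16*N
PREN = 24.9 + 3.3*5.1 + 16*0.01
PREN = 24.9 + 16.83 + 0.16 = 41.89

41.89


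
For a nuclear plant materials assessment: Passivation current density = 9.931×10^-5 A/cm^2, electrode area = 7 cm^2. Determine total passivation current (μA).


I = i_pass * A, then convert A → μA (×10^6)
I = 9.931×10^-5 * 7 * 10^6 = 695.17 μA

695.17 μA


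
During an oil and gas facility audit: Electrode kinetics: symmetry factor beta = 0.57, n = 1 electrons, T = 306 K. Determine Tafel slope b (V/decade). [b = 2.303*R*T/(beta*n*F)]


Apply the Tafel slope relation: b = 2.303*R*T/(beta*n*F)
Numerator: 2.303 * 8.314 * 306 = 5859.03
Denominator: 0.57 * 1 * 96485 = 54996.45
b = 5859.03 / 54996.45 = 0.107 V/decade

0.107 V/decade


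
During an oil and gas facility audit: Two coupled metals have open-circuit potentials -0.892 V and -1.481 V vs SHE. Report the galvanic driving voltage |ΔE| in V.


Driving voltage is the absolute potential difference.
|ΔE| = |-0.892 − (-1.481)| = 0.589 V

0.589 V


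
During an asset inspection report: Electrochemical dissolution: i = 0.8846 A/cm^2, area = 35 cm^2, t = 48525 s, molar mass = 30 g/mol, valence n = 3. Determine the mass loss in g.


Apply Faraday's law: m = i*A*t*M / (n*F)
Total charge passed Q = i*A*t = 0.8846*35*48525 = 1502382.525 C
m = Q*M/(n*F) = 1502382.525*30/(3*96485) = 155.712 g

155.712 g


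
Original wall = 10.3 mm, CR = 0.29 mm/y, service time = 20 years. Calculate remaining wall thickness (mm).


Remaining wall = original − CR × time
t = 10.3 − 0.29*20 = 10.3 − 5.8 = 4.5 mm

4.5 mm


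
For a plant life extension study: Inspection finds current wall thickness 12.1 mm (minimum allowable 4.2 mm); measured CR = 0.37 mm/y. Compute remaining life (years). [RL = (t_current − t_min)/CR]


Apply the remaining-life relation: RL = (t_current − t_min) / CR
RL = (12.1 − 4.2) / 0.37 = 7.9 / 0.37 = 21.4 years

21.4 years


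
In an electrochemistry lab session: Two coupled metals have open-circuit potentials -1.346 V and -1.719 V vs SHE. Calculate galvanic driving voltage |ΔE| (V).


Driving voltage is the absolute potential difference.
|ΔE| = |-1.346 − (-1.719)| = 0.373 V

0.373 V


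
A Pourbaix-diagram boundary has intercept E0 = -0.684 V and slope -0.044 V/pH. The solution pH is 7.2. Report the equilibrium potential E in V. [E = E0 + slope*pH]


Apply the Pourbaix line equation: E = E0 + slope*pH
E = -0.684 + (-0.044)*7.2 = -0.684 + (-0.3168) = -1.0008 V
Rounded to 4 decimal places: E = -1.0008 V

-1.0008 V


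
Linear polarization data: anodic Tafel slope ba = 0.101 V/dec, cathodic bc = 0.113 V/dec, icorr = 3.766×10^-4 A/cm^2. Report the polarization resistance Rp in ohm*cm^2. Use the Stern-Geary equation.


Apply the Stern-Geary equation: Rp = ba*bc / (2.303*icorr*(ba+bc))
ba*bc = 0.101*0.113 = 0.011413
ba+bc = 0.214; 2.303*icorr*(ba+bc) = 2.303*3.766×10^-4*0.214 = 1.856043×10^-4
Rp = 0.011413 / 1.856043×10^-4 = 61.5 ohm*cm^2

61.5 ohm*cm^2


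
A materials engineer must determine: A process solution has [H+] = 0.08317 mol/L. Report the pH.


pH = −log10[H+]
pH = −log10(0.08317) = 1.08

1.08


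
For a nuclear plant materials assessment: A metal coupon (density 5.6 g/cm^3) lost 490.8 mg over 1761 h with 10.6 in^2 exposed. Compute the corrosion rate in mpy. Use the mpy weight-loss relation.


Apply the mpy weight-loss relation: CR = 534 * W / (D * A * T)
Numerator: 534 * 490.8 = 262087.2
Denominator: 5.6 * 10.6 * 1761 = 104532.96
CR = 262087.2 / 104532.96 = 2.507 mpy

2.507 mpy


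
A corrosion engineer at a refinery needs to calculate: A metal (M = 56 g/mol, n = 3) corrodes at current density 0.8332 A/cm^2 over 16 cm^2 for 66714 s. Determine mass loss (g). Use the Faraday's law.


Apply Faraday's law: m = i*A*t*M / (n*F)
Total charge passed Q = i*A*t = 0.8332*16*66714 = 889377.6768 C
m = Q*M/(n*F) = 889377.6768*56/(3*96485) = 172.06526 g

172.06526 g


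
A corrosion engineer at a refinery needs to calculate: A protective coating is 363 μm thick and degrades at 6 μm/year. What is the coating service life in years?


Service life = thickness / degradation rate
Life = 363 / 6 = 60.5 years

60.5 years


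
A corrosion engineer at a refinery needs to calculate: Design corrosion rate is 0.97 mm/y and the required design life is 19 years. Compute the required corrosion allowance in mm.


Corrosion allowance = CR × design life
CA = 0.97 * 19 = 18.43 mm

18.43 mm


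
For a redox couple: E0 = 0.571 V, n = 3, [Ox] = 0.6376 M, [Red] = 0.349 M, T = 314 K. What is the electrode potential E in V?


Apply the Nernst equation: E = E0 + (RT/nF)*ln([Ox]/[Red])
Step 1: RT/nF = 8.314*314/(3*96485) = 0.009019 V
Step 2: [Ox]/[Red] = 0.6376/0.349 = 1.826934
Step 3: ln(1.826934) = 0.602639
Step 4: correction = 0.009019 * 0.602639 = 0.0054 V
E = 0.571 + 0.0054 = 0.5764 V

0.5764 V


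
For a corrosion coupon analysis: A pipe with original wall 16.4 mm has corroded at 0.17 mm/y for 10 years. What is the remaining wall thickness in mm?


Remaining wall = original − CR × time
t = 16.4 − 0.17*10 = 16.4 − 1.7 = 14.7 mm

14.7 mm


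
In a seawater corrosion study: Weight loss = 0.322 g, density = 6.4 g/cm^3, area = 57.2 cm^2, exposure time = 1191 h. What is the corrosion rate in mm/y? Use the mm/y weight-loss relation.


Apply the mm/y weight-loss relation: CR = 87600 * W / (D * A * T)
Numerator: 87600 * 0.322 = 28207.2
Denominator: 6.4 * 57.2 * 1191 = 436001.28
CR = 28207.2 / 436001.28 = 0.064695 mm/y

0.064695 mm/y


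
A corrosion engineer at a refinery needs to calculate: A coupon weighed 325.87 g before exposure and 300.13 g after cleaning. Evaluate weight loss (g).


Weight loss = initial − final
WL = 325.87 − 300.13 = 25.74 g

25.74 g


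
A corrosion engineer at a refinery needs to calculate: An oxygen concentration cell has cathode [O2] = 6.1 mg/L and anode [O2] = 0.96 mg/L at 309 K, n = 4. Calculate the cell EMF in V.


Apply the Nernst concentration-cell relation: E = (RT/nF)*ln(C_cathode/C_anode)
RT/nF = 8.314*309/(4*96485) = 0.00665654 V
ln(6.1/0.96) = 1.84911
E = 0.00665654 * 1.84911 = 0.01231 V

0.01231 V


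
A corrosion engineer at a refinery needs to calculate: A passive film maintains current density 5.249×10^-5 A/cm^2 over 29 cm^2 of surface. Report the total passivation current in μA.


I = i_pass * A, then convert A → μA (×10^6)
I = 5.249×10^-5 * 29 * 10^6 = 1522.21 μA

1522.21 μA


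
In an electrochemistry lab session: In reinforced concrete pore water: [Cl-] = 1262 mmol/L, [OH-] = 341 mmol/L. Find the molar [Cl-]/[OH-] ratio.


Threshold parameter = [Cl-] / [OH-] (molar basis; both in mmol/L, so units cancel)
Ratio = 1262 / 341 = 3.7

3.7


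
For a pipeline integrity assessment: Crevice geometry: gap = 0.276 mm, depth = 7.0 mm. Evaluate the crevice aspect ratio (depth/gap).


Aspect ratio = depth / gap
Ratio = 7.0 / 0.276 = 25.4

25.4


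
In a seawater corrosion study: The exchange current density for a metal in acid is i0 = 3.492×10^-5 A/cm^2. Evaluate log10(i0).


i0 = 3.492×10^-5 A/cm^2
log10(i0) = -4.457

-4.457


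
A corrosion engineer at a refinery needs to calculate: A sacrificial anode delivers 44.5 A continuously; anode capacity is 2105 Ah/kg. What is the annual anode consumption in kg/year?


Annual consumption = current * hours per year / capacity
Rate = 44.5 * 8760 / 2105 = 185.2 kg/year

185.2 kg/year


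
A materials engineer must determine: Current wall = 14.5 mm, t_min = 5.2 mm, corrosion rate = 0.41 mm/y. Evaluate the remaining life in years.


Apply the remaining-life relation: RL = (t_current − t_min) / CR
RL = (14.5 − 5.2) / 0.41 = 9.3 / 0.41 = 22.7 years

22.7 years


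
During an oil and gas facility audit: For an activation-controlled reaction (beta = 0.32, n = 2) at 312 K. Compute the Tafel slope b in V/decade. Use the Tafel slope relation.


Apply the Tafel slope relation: b = 2.303*R*T/(beta*n*F)
Numerator: 2.303 * 8.314 * 312 = 5973.91
Denominator: 0.32 * 2 * 96485 = 61750.4
b = 5973.91 / 61750.4 = 0.0967 V/decade

0.0967 V/decade


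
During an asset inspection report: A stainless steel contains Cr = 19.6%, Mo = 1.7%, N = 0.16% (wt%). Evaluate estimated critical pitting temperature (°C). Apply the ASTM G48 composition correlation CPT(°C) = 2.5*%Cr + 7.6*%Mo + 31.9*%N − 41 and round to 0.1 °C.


Apply the ASTM G48 empirical CPT estimate: CPT(°C) = 2.5*%Cr + 7.6*%Mo + 31.9*%N − 41
2.5*19.6 = 49; 7.6*1.7 = 12.92; 31.9*0.16 = 5.104
CPT = 49 + 12.92 + 5.104 − 41 = 26.024 °C
Rounded to 0.1 °C: CPT ≈ 26.0 °C

26.0 °C


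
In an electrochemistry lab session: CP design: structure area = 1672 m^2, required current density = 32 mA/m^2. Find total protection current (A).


I = area * current density, then convert mA → A (÷1000)
I = 1672 * 32 / 1000 = 53.5 A

53.5 A


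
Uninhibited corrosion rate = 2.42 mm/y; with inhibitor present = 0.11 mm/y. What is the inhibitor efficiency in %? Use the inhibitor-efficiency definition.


Apply the inhibitor-efficiency definition: IE = (CR_blank − CR_inh)/CR_blank × 100
IE = (2.42 − 0.11) / 2.42 × 100
IE = 2.31 / 2.42 × 100 = 95.5 %

95.5 %


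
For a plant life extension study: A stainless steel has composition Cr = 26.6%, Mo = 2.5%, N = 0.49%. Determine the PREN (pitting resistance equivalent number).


Apply the PREN formula: PREN = Cr + 3.3*Mo + 16*N
PREN = 26.6 + 3.3*2.5 + 16*0.49
PREN = 26.6 + 8.25 + 7.84 = 42.69

42.69


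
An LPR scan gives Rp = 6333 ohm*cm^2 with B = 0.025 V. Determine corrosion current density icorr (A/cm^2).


Apply the Stern-Geary relation: icorr = B / Rp
icorr = 0.025 / 6333 = 3.948×10^-6 A/cm^2

3.948×10^-6 A/cm^2


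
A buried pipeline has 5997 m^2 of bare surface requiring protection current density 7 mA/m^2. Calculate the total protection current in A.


I = area * current density, then convert mA → A (÷1000)
I = 5997 * 7 / 1000 = 41.98 A

41.98 A


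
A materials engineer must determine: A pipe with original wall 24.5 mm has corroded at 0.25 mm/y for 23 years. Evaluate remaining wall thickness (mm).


Remaining wall = original − CR × time
t = 24.5 − 0.25*23 = 24.5 − 5.75 = 18.75 mm

18.75 mm


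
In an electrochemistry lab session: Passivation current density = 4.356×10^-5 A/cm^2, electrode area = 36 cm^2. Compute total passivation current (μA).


I = i_pass * A, then convert A → μA (×10^6)
I = 4.356×10^-5 * 36 * 10^6 = 1568.16 μA

1568.16 μA


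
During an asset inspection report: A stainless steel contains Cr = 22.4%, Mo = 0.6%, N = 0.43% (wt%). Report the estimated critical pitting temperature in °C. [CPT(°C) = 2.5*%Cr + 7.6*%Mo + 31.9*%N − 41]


Apply the ASTM G48 empirical CPT estimate: CPT(°C) = 2.5*%Cr + 7.6*%Mo + 31.9*%N − 41
2.5*22.4 = 56; 7.6*0.6 = 4.56; 31.9*0.43 = 13.717
CPT = 56 + 4.56 + 13.717 − 41 = 33.277 °C
Rounded to 0.1 °C: CPT ≈ 33.3 °C

33.3 °C


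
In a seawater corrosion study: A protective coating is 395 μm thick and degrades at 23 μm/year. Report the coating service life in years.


Service life = thickness / degradation rate
Life = 395 / 23 = 17.2 years

17.2 years


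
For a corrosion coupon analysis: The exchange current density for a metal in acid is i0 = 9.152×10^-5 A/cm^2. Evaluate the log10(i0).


i0 = 9.152×10^-5 A/cm^2
log10(i0) = -4.038

-4.038


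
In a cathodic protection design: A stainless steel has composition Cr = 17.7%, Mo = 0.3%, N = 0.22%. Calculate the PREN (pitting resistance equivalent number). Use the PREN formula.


Apply the PREN formula: PREN = Cr + 3.3*Mo + 16*N
PREN = 17.7 + 3.3*0.3 + 16*0.22
PREN = 17.7 + 0.99 + 3.52 = 22.21

22.21


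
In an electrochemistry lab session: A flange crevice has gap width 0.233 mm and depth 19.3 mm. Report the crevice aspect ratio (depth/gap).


Aspect ratio = depth / gap
Ratio = 19.3 / 0.233 = 82.8

82.8


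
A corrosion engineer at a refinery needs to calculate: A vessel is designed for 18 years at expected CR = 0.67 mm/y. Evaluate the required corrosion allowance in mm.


Corrosion allowance = CR × design life
CA = 0.67 * 18 = 12.06 mm

12.06 mm


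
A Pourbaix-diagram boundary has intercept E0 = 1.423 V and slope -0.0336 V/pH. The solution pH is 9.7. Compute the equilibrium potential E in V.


Apply the Pourbaix line equation: E = E0 + slope*pH
E = 1.423 + (-0.0336)*9.7 = 1.423 + (-0.32592) = 1.09708 V
Rounded to 4 decimal places: E = 1.0971 V

1.0971 V


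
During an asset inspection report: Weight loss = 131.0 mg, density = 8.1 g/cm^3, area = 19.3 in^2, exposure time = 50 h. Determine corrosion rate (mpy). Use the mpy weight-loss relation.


Apply the mpy weight-loss relation: CR = 534 * W / (D * A * T)
Numerator: 534 * 131.0 = 69954.0
Denominator: 8.1 * 19.3 * 50 = 7816.5
CR = 69954.0 / 7816.5 = 8.9495 mpy

8.9495 mpy


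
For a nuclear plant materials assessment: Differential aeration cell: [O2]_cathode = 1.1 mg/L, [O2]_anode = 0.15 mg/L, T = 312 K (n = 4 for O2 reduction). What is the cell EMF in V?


Apply the Nernst concentration-cell relation: E = (RT/nF)*ln(C_cathode/C_anode)
RT/nF = 8.314*312/(4*96485) = 0.00672117 V
ln(1.1/0.15) = 1.99243
E = 0.00672117 * 1.99243 = 0.01339 V

0.01339 V


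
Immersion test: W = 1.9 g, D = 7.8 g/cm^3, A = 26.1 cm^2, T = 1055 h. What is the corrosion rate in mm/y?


Apply the mm/y weight-loss relation: CR = 87600 * W / (D * A * T)
Numerator: 87600 * 1.9 = 166440.0
Denominator: 7.8 * 26.1 * 1055 = 214776.9
CR = 166440.0 / 214776.9 = 0.7749 mm/y

0.7749 mm/y


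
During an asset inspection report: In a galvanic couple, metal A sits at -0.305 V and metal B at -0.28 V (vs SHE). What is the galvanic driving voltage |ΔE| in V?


Driving voltage is the absolute potential difference.
|ΔE| = |-0.305 − (-0.28)| = 0.025 V

0.025 V


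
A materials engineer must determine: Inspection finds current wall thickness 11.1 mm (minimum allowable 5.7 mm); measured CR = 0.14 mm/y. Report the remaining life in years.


Apply the remaining-life relation: RL = (t_current − t_min) / CR
RL = (11.1 − 5.7) / 0.14 = 5.4 / 0.14 = 38.6 years

38.6 years


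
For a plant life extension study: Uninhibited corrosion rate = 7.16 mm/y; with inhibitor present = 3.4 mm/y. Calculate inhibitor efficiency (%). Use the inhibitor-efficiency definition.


Apply the inhibitor-efficiency definition: IE = (CR_blank − CR_inh)/CR_blank × 100
IE = (7.16 − 3.4) / 7.16 × 100
IE = 3.76 / 7.16 × 100 = 52.5 %

52.5 %


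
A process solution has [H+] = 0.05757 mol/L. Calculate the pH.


pH = −log10[H+]
pH = −log10(0.05757) = 1.24

1.24


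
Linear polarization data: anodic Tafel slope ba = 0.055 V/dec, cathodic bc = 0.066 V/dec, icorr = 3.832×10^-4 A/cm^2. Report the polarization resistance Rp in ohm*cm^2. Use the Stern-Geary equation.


Apply the Stern-Geary equation: Rp = ba*bc / (2.303*icorr*(ba+bc))
ba*bc = 0.055*0.066 = 0.00363
ba+bc = 0.121; 2.303*icorr*(ba+bc) = 2.303*3.832×10^-4*0.121 = 1.0678366×10^-4
Rp = 0.00363 / 1.0678366×10^-4 = 34.0 ohm*cm^2

34.0 ohm*cm^2


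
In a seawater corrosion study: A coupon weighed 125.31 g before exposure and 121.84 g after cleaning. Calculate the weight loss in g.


Weight loss = initial − final
WL = 125.31 − 121.84 = 3.47 g

3.47 g


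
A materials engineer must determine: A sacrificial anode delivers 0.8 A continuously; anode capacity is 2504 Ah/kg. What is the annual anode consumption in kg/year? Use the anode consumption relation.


Annual consumption = current * hours per year / capacity
Rate = 0.8 * 8760 / 2504 = 2.8 kg/year

2.8 kg/year


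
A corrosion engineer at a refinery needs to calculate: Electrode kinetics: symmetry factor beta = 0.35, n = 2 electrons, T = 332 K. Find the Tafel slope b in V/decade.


Apply the Tafel slope relation: b = 2.303*R*T/(beta*n*F)
Numerator: 2.303 * 8.314 * 332 = 6356.85
Denominator: 0.35 * 2 * 96485 = 67539.5
b = 6356.85 / 67539.5 = 0.094 V/decade

0.094 V/decade


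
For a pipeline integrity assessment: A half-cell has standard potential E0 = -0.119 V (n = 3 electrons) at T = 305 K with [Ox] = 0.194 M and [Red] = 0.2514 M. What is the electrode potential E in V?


Apply the Nernst equation: E = E0 + (RT/nF)*ln([Ox]/[Red])
Step 1: RT/nF = 8.314*305/(3*96485) = 0.0087605 V
Step 2: [Ox]/[Red] = 0.194/0.2514 = 0.771679
Step 3: ln(0.771679) = -0.259187
Step 4: correction = 0.0087605 * -0.259187 = -0.0023 V
E = -0.119 + -0.0023 = -0.1213 V

-0.1213 V


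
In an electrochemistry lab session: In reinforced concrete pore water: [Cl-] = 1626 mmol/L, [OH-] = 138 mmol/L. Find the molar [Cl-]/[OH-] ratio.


Threshold parameter = [Cl-] / [OH-] (molar basis; both in mmol/L, so units cancel)
Ratio = 1626 / 138 = 11.78

11.78


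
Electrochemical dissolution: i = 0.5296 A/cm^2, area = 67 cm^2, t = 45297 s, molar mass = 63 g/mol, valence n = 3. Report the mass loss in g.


Apply Faraday's law: m = i*A*t*M / (n*F)
Total charge passed Q = i*A*t = 0.5296*67*45297 = 1607282.5104 C
m = Q*M/(n*F) = 1607282.5104*63/(3*96485) = 349.826 g

349.826 g


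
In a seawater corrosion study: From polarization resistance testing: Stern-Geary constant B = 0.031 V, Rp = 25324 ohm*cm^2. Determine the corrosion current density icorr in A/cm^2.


Apply the Stern-Geary relation: icorr = B / Rp
icorr = 0.031 / 25324 = 1.224×10^-6 A/cm^2

1.224×10^-6 A/cm^2


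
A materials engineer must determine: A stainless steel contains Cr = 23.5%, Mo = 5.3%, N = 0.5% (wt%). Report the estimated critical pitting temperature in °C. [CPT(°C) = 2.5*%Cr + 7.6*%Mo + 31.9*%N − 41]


Apply the ASTM G48 empirical CPT estimate: CPT(°C) = 2.5*%Cr + 7.6*%Mo + 31.9*%N − 41
2.5*23.5 = 58.75; 7.6*5.3 = 40.28; 31.9*0.5 = 15.95
CPT = 58.75 + 40.28 + 15.95 − 41 = 73.98 °C
Rounded to 0.1 °C: CPT ≈ 74.0 °C

74.0 °C


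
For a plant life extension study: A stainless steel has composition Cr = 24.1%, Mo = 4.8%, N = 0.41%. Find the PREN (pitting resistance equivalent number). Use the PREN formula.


Apply the PREN formula: PREN = Cr + 3.3*Mo + 16*N
PREN = 24.1 + 3.3*4.8 + 16*0.41
PREN = 24.1 + 15.84 + 6.56 = 46.5

46.5


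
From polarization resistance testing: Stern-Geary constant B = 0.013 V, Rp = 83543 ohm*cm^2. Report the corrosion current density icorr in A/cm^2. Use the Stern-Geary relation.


Apply the Stern-Geary relation: icorr = B / Rp
icorr = 0.013 / 83543 = 1.556×10^-7 A/cm^2

1.556×10^-7 A/cm^2


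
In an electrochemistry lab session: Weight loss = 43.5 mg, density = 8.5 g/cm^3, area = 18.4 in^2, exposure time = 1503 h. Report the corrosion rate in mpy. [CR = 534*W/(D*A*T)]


Apply the mpy weight-loss relation: CR = 534 * W / (D * A * T)
Numerator: 534 * 43.5 = 23229.0
Denominator: 8.5 * 18.4 * 1503 = 235069.2
CR = 23229.0 / 235069.2 = 0.09882 mpy

0.09882 mpy


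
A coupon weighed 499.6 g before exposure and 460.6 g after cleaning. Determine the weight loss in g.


Weight loss = initial − final
WL = 499.6 − 460.6 = 39.0 g

39.0 g


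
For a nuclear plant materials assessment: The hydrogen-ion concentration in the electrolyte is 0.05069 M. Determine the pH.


pH = −log10[H+]
pH = −log10(0.05069) = 1.3

1.3


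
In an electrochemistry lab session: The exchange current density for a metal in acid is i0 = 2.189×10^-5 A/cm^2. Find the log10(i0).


i0 = 2.189×10^-5 A/cm^2
log10(i0) = -4.66

-4.66


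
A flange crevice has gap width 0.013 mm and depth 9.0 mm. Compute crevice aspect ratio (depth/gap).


Aspect ratio = depth / gap
Ratio = 9.0 / 0.013 = 692.3

692.3


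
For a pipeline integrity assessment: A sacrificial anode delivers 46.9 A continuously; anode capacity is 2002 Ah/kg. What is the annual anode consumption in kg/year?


Annual consumption = current * hours per year / capacity
Rate = 46.9 * 8760 / 2002 = 205.2 kg/year

205.2 kg/year


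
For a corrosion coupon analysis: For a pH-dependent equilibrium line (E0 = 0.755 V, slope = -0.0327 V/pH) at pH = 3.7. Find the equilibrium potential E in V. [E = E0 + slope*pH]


Apply the Pourbaix line equation: E = E0 + slope*pH
E = 0.755 + (-0.0327)*3.7 = 0.755 + (-0.12099) = 0.63401 V
Rounded to 4 decimal places: E = 0.6340 V

0.6340 V


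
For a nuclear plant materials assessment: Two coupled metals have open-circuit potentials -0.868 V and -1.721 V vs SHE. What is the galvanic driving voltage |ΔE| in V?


Driving voltage is the absolute potential difference.
|ΔE| = |-0.868 − (-1.721)| = 0.853 V

0.853 V


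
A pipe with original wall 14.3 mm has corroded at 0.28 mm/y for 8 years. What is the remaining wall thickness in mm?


Remaining wall = original − CR × time
t = 14.3 − 0.28*8 = 14.3 − 2.24 = 12.06 mm

12.06 mm


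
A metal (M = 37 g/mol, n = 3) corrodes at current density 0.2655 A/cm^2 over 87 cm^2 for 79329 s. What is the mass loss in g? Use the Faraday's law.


Apply Faraday's law: m = i*A*t*M / (n*F)
Total charge passed Q = i*A*t = 0.2655*87*79329 = 1832380.9065 C
m = Q*M/(n*F) = 1832380.9065*37/(3*96485) = 234.2267 g

234.2267 g
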